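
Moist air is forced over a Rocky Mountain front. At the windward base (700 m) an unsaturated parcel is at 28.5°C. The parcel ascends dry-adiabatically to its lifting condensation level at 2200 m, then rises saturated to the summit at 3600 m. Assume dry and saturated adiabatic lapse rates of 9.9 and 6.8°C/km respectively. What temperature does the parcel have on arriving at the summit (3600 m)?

700 → 2200 m (dry, 9.9°C/km): ΔT = -9.9 × 1.5 = -14.85°C → T = 13.65°C
2200 → 3600 m (saturated, 6.8°C/km): ΔT = -6.8 × 1.4 = -9.52°C → T = 4.13°C

4.13°C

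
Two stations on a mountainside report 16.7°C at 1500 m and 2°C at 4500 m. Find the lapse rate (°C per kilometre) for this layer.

4.9°C/km

Γ = −ΔT/Δz = (16.7 − 2) / (4500 − 1500) m
  = 14.7°C / 3 km = 4.9°C/km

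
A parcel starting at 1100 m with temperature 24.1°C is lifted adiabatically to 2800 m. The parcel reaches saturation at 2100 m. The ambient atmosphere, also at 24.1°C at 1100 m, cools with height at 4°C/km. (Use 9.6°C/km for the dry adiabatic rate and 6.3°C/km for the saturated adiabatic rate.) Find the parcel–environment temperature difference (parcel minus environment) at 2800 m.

-7.21°C (parcel cooler than environment)

Parcel:
  Dry to 2100 m: -9.6 × 1 km = -9.6°C, so T = 14.5°C.
  Saturated to 2800 m: -6.3 × 0.7 km = -4.41°C, so T = 10.09°C.
Environment:
  Environment to 2800 m: -4 × 1.7 km = -6.8°C, so T = 17.3°C.
T_parcel − T_env = 10.09 − 17.3 = -7.21°C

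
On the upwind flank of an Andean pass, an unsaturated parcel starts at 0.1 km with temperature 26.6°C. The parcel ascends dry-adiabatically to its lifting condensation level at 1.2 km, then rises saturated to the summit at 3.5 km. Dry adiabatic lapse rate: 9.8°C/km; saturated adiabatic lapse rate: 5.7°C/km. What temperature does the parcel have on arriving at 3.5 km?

100–1200 m, dry: Δz = 1.1 km ⇒ ΔT = -10.78°C; T = 15.82°C
1200–3500 m, saturated: Δz = 2.3 km ⇒ ΔT = -13.11°C; T = 2.71°C

2.71°C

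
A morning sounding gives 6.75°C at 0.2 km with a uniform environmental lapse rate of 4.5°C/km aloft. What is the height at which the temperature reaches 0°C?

Height above start = (6.75 − 0) / 4.5 = 1.5 km
Altitude = 200 m + 1500 m = 1700 m

1.7 km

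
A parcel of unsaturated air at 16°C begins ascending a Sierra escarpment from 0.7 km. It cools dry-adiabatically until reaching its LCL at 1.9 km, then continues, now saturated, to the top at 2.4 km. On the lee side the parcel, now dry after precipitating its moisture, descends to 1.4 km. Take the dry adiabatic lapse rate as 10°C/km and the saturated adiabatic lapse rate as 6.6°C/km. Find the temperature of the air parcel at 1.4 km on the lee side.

700 → 1900 m (dry, 10°C/km): ΔT = -10 × 1.2 = -12°C → T = 4°C
1900 → 2400 m (saturated, 6.6°C/km): ΔT = -6.6 × 0.5 = -3.3°C → T = 0.7°C
2400 → 1400 m (dry descent, 10°C/km): ΔT = +10 × 1 = +10°C → T = 10.7°C

10.7°C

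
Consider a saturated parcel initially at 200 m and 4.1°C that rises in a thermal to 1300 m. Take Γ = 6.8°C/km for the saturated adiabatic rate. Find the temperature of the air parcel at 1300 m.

-3.38°C

Saturated adiabatic to 1300 m: -6.8 × 1.1 km = -7.48°C, so T = -3.38°C.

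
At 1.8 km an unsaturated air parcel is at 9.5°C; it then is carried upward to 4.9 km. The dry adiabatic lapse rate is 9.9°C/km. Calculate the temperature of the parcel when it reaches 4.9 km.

1800 → 4900 m (dry adiabatic, 9.9°C/km): ΔT = -9.9 × 3.1 = -30.69°C → T = -21.19°C

-21.19°C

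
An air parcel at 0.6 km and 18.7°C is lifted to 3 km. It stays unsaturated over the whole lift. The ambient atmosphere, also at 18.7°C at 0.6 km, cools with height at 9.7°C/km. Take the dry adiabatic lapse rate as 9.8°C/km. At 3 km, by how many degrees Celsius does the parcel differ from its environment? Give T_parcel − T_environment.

-0.24°C (parcel cooler than environment)

Parcel:
  600 → 3000 m (dry, 9.8°C/km): ΔT = -9.8 × 2.4 = -23.52°C → T = -4.82°C
Environment:
  600 → 3000 m (environment, 9.7°C/km): ΔT = -9.7 × 2.4 = -23.28°C → T = -4.58°C
T_parcel − T_env = -4.82 − (-4.58) = -0.24°C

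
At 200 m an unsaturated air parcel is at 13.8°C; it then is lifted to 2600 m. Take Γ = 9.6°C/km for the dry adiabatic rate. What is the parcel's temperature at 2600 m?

200 → 2600 m (dry adiabatic, 9.6°C/km): ΔT = -9.6 × 2.4 = -23.04°C → T = -9.24°C

-9.24°C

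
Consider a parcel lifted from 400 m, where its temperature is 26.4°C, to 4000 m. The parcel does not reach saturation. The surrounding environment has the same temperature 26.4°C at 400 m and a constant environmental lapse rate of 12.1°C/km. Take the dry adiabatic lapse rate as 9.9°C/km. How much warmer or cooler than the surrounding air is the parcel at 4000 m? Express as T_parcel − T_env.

+7.92°C (parcel warmer than environment)

Parcel:
  From 400 m to 4000 m (dry): cools by 9.9 × 3.6 = 35.64°C, giving -9.24°C.
Environment:
  From 400 m to 4000 m (environment): cools by 12.1 × 3.6 = 43.56°C, giving -17.16°C.
T_parcel − T_env = -9.24 − (-17.16) = +7.92°C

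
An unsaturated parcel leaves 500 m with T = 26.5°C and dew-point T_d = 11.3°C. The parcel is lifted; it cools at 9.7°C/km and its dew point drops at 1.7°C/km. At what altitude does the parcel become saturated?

2400 m

T and T_d converge at 9.7 − 1.7 = 8°C per km
Height above start = (26.5 − 11.3) / 8 = 1.9 km
LCL altitude = 500 m + 1900 m = 2400 m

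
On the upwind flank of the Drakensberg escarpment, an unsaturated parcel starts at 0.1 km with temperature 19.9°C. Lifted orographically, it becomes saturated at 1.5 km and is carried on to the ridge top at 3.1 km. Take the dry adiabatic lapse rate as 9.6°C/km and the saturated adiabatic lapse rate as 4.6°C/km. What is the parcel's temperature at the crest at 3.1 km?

-0.9°C

100–1500 m, dry: Δz = 1.4 km ⇒ ΔT = -13.44°C; T = 6.46°C
1500–3100 m, saturated: Δz = 1.6 km ⇒ ΔT = -7.36°C; T = -0.9°C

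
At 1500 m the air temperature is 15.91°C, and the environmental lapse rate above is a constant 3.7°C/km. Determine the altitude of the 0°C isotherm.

Height above start = (15.91 − 0) / 3.7 = 4.3 km
Altitude = 1500 m + 4300 m = 5800 m

5800 m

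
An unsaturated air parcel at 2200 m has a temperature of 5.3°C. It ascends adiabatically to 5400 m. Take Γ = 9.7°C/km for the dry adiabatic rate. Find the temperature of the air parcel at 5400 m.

2200 → 5400 m (dry adiabatic, 9.7°C/km): ΔT = -9.7 × 3.2 = -31.04°C → T = -25.74°C

-25.74°C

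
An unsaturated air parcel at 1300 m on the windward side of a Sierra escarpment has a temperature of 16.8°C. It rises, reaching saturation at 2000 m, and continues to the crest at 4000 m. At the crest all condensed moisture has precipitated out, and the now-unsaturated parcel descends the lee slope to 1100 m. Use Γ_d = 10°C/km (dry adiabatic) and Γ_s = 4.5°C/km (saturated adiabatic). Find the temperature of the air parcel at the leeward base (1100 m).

1300 → 2000 m (dry, 10°C/km): ΔT = -10 × 0.7 = -7°C → T = 9.8°C
2000 → 4000 m (saturated, 4.5°C/km): ΔT = -4.5 × 2 = -9°C → T = 0.8°C
4000 → 1100 m (dry descent, 10°C/km): ΔT = +10 × 2.9 = +29°C → T = 29.8°C

29.8°C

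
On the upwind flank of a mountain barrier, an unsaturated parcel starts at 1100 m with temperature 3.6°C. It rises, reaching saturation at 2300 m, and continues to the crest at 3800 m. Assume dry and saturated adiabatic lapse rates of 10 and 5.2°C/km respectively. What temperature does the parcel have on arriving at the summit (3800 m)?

-16.2°C

Dry to 2300 m: -10 × 1.2 km = -12°C, so T = -8.4°C.
Saturated to 3800 m: -5.2 × 1.5 km = -7.8°C, so T = -16.2°C.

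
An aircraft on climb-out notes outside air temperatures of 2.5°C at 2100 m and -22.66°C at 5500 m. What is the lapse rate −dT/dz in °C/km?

Γ = −ΔT/Δz = (2.5 − (-22.66)) / (5500 − 2100) m
  = 25.16°C / 3.4 km = 7.4°C/km

7.4°C/km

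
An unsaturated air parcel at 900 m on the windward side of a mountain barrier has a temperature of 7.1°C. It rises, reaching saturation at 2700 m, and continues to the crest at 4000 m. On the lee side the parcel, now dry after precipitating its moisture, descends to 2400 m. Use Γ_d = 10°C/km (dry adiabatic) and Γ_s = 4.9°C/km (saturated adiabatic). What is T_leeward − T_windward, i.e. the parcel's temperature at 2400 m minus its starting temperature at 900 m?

900–2700 m, dry: Δz = 1.8 km ⇒ ΔT = -18°C; T = -10.9°C
2700–4000 m, saturated: Δz = 1.3 km ⇒ ΔT = -6.37°C; T = -17.27°C
4000–2400 m, dry descent: Δz = 1.6 km ⇒ ΔT = +16°C; T = -1.27°C
Net change vs windward start: -1.27 − 7.1 = -8.37°C

-8.37°C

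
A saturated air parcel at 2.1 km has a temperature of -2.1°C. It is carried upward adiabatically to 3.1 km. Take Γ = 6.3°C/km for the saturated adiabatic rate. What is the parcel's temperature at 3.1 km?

From 2100 m to 3100 m (saturated adiabatic): cools by 6.3 × 1 = 6.3°C, giving -8.4°C.

-8.4°C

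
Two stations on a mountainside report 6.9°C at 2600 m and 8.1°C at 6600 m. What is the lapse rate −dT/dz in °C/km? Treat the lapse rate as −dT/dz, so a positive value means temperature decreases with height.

-0.3°C/km

Γ = −ΔT/Δz = (6.9 − 8.1) / (6600 − 2600) m
  = -1.2°C / 4 km = -0.3°C/km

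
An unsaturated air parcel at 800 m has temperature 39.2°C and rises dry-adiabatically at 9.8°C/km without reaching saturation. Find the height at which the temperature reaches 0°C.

Height above start = (39.2 − 0) / 9.8 = 4 km
Altitude = 800 m + 4000 m = 4800 m

4800 m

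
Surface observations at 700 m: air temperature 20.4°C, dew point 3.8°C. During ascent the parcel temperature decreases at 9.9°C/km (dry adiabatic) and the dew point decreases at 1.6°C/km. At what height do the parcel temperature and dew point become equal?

2700 m

T and T_d converge at 9.9 − 1.6 = 8.3°C per km
Height above start = (20.4 − 3.8) / 8.3 = 2 km
LCL altitude = 700 m + 2000 m = 2700 m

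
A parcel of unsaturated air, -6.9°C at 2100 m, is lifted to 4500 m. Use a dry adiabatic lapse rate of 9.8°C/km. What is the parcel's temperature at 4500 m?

-30.42°C

Dry adiabatic to 4500 m: -9.8 × 2.4 km = -23.52°C, so T = -30.42°C.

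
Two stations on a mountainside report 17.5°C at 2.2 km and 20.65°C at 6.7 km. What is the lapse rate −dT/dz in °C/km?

-0.7°C/km

Γ = −ΔT/Δz = (17.5 − 20.65) / (6700 − 2200) m
  = -3.15°C / 4.5 km = -0.7°C/km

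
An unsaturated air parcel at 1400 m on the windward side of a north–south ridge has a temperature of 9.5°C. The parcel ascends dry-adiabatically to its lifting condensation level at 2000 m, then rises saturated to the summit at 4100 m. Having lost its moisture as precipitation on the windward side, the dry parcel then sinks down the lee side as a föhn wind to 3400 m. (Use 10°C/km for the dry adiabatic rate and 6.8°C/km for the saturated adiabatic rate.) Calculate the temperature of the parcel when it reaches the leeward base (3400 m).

1400–2000 m, dry: Δz = 0.6 km ⇒ ΔT = -6°C; T = 3.5°C
2000–4100 m, saturated: Δz = 2.1 km ⇒ ΔT = -14.28°C; T = -10.78°C
4100–3400 m, dry descent: Δz = 0.7 km ⇒ ΔT = +7°C; T = -3.78°C

-3.78°C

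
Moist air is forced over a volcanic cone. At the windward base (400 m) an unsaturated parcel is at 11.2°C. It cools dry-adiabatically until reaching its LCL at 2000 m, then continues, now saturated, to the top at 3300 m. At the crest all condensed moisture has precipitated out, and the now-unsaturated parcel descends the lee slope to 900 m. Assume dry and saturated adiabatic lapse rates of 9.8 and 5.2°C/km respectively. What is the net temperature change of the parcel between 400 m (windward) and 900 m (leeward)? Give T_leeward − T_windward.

400–2000 m, dry: Δz = 1.6 km ⇒ ΔT = -15.68°C; T = -4.48°C
2000–3300 m, saturated: Δz = 1.3 km ⇒ ΔT = -6.76°C; T = -11.24°C
3300–900 m, dry descent: Δz = 2.4 km ⇒ ΔT = +23.52°C; T = 12.28°C
Net change vs windward start: 12.28 − 11.2 = +1.08°C

+1.08°C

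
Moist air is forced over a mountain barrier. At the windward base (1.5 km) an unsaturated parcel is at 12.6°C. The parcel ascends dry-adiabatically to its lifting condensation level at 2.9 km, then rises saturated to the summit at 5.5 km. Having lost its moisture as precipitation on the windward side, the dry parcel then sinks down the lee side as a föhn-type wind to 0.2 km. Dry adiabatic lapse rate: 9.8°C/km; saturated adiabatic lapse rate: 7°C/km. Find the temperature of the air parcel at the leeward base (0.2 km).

1500 → 2900 m (dry, 9.8°C/km): ΔT = -9.8 × 1.4 = -13.72°C → T = -1.12°C
2900 → 5500 m (saturated, 7°C/km): ΔT = -7 × 2.6 = -18.2°C → T = -19.32°C
5500 → 200 m (dry descent, 9.8°C/km): ΔT = +9.8 × 5.3 = +51.94°C → T = 32.62°C

32.62°C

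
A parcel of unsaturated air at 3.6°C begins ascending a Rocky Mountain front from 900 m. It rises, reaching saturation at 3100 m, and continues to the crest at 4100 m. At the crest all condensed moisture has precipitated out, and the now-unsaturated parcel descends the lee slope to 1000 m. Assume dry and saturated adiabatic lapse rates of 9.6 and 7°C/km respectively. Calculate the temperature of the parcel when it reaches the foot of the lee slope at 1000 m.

5.24°C

Dry to 3100 m: -9.6 × 2.2 km = -21.12°C, so T = -17.52°C.
Saturated to 4100 m: -7 × 1 km = -7°C, so T = -24.52°C.
Dry descent to 1000 m: +9.6 × 3.1 km = +29.76°C, so T = 5.24°C.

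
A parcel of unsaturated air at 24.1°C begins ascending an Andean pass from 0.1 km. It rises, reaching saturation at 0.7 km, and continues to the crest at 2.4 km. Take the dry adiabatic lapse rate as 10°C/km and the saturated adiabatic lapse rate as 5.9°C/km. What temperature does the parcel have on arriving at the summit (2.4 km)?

100–700 m, dry: Δz = 0.6 km ⇒ ΔT = -6°C; T = 18.1°C
700–2400 m, saturated: Δz = 1.7 km ⇒ ΔT = -10.03°C; T = 8.07°C

8.07°C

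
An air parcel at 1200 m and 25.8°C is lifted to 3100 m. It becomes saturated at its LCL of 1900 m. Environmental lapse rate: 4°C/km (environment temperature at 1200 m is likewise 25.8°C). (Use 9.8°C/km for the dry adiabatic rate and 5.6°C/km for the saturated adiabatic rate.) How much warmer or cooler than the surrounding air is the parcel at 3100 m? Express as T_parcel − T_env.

-5.98°C (parcel cooler than environment)

Parcel:
  1200–1900 m, dry: Δz = 0.7 km ⇒ ΔT = -6.86°C; T = 18.94°C
  1900–3100 m, saturated: Δz = 1.2 km ⇒ ΔT = -6.72°C; T = 12.22°C
Environment:
  1200–3100 m, environment: Δz = 1.9 km ⇒ ΔT = -7.6°C; T = 18.2°C
T_parcel − T_env = 12.22 − 18.2 = -5.98°C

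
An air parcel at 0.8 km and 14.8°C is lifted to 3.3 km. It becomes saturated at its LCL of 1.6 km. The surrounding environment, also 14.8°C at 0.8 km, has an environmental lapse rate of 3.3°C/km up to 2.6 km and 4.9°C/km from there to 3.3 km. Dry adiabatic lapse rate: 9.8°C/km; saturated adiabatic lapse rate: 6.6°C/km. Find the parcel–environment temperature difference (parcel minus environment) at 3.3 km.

Parcel:
  Dry to 1600 m: -9.8 × 0.8 km = -7.84°C, so T = 6.96°C.
  Saturated to 3300 m: -6.6 × 1.7 km = -11.22°C, so T = -4.26°C.
Environment:
  Environment, lower layer to 2600 m: -3.3 × 1.8 km = -5.94°C, so T = 8.86°C.
  Environment, upper layer to 3300 m: -4.9 × 0.7 km = -3.43°C, so T = 5.43°C.
T_parcel − T_env = -4.26 − 5.43 = -9.69°C

-9.69°C (parcel cooler than environment)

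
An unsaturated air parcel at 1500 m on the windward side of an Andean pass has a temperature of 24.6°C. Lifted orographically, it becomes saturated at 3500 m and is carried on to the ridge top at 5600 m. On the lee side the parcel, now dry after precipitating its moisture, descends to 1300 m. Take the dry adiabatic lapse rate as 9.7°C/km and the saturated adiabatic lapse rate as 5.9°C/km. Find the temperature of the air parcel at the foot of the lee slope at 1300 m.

34.52°C

1500 → 3500 m (dry, 9.7°C/km): ΔT = -9.7 × 2 = -19.4°C → T = 5.2°C
3500 → 5600 m (saturated, 5.9°C/km): ΔT = -5.9 × 2.1 = -12.39°C → T = -7.19°C
5600 → 1300 m (dry descent, 9.7°C/km): ΔT = +9.7 × 4.3 = +41.71°C → T = 34.52°C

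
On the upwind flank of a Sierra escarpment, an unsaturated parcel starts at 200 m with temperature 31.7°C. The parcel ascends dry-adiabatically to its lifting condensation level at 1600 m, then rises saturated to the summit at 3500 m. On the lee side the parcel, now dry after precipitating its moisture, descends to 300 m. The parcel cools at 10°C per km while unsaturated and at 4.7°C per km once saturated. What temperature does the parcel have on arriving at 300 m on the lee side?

40.77°C

200 → 1600 m (dry, 10°C/km): ΔT = -10 × 1.4 = -14°C → T = 17.7°C
1600 → 3500 m (saturated, 4.7°C/km): ΔT = -4.7 × 1.9 = -8.93°C → T = 8.77°C
3500 → 300 m (dry descent, 10°C/km): ΔT = +10 × 3.2 = +32°C → T = 40.77°C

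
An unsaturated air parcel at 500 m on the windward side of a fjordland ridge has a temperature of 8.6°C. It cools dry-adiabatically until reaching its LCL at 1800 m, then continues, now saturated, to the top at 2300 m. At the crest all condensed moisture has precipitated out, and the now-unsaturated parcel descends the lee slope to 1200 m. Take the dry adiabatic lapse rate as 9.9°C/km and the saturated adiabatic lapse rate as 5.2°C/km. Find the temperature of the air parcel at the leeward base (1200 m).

500 → 1800 m (dry, 9.9°C/km): ΔT = -9.9 × 1.3 = -12.87°C → T = -4.27°C
1800 → 2300 m (saturated, 5.2°C/km): ΔT = -5.2 × 0.5 = -2.6°C → T = -6.87°C
2300 → 1200 m (dry descent, 9.9°C/km): ΔT = +9.9 × 1.1 = +10.89°C → T = 4.02°C

4.02°C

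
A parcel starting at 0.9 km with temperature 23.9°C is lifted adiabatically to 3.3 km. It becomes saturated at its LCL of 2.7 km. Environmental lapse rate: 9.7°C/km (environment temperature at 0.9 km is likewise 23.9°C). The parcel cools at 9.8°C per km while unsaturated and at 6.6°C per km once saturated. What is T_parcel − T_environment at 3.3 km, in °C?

Parcel:
  Dry to 2700 m: -9.8 × 1.8 km = -17.64°C, so T = 6.26°C.
  Saturated to 3300 m: -6.6 × 0.6 km = -3.96°C, so T = 2.3°C.
Environment:
  Environment to 3300 m: -9.7 × 2.4 km = -23.28°C, so T = 0.62°C.
T_parcel − T_env = 2.3 − 0.62 = +1.68°C

+1.68°C (parcel warmer than environment)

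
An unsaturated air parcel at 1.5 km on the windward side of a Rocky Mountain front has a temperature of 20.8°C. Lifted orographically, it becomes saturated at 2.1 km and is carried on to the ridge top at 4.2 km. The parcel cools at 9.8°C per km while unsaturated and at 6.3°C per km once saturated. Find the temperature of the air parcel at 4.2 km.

1.69°C

From 1500 m to 2100 m (dry): cools by 9.8 × 0.6 = 5.88°C, giving 14.92°C.
From 2100 m to 4200 m (saturated): cools by 6.3 × 2.1 = 13.23°C, giving 1.69°C.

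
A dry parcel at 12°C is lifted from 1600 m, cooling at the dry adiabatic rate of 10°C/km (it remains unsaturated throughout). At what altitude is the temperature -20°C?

Height above start = (12 − (-20)) / 10 = 3.2 km
Altitude = 1600 m + 3200 m = 4800 m

4800 m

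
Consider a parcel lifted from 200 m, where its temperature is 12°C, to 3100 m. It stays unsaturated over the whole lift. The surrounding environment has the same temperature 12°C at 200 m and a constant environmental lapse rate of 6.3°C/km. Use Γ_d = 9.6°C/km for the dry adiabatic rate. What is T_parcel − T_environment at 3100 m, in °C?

Parcel:
  From 200 m to 3100 m (dry): cools by 9.6 × 2.9 = 27.84°C, giving -15.84°C.
Environment:
  From 200 m to 3100 m (environment): cools by 6.3 × 2.9 = 18.27°C, giving -6.27°C.
T_parcel − T_env = -15.84 − (-6.27) = -9.57°C

-9.57°C (parcel cooler than environment)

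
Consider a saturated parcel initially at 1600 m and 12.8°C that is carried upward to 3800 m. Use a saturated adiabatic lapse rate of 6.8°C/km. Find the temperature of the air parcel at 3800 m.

1600–3800 m, saturated adiabatic: Δz = 2.2 km ⇒ ΔT = -14.96°C; T = -2.16°C

-2.16°C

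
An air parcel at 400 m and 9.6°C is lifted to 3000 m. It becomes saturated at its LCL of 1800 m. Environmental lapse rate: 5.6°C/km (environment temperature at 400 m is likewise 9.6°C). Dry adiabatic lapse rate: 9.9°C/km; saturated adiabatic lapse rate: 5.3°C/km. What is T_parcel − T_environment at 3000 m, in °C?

Parcel:
  From 400 m to 1800 m (dry): cools by 9.9 × 1.4 = 13.86°C, giving -4.26°C.
  From 1800 m to 3000 m (saturated): cools by 5.3 × 1.2 = 6.36°C, giving -10.62°C.
Environment:
  From 400 m to 3000 m (environment): cools by 5.6 × 2.6 = 14.56°C, giving -4.96°C.
T_parcel − T_env = -10.62 − (-4.96) = -5.66°C

-5.66°C (parcel cooler than environment)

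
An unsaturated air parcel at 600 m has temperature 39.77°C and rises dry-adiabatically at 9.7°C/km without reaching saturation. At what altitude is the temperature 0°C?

Height above start = (39.77 − 0) / 9.7 = 4.1 km
Altitude = 600 m + 4100 m = 4700 m

4700 m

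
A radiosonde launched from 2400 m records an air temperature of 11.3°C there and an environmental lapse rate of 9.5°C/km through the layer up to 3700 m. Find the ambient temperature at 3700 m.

-1.05°C

From 2400 m to 3700 m (environmental): cools by 9.5 × 1.3 = 12.35°C, giving -1.05°C.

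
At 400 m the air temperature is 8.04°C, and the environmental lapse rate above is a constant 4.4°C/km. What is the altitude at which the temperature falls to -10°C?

Height above start = (8.04 − (-10)) / 4.4 = 4.1 km
Altitude = 400 m + 4100 m = 4500 m

4500 m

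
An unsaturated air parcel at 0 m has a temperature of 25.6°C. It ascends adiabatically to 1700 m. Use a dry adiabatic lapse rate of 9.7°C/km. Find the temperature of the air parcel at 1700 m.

0 → 1700 m (dry adiabatic, 9.7°C/km): ΔT = -9.7 × 1.7 = -16.49°C → T = 9.11°C

9.11°C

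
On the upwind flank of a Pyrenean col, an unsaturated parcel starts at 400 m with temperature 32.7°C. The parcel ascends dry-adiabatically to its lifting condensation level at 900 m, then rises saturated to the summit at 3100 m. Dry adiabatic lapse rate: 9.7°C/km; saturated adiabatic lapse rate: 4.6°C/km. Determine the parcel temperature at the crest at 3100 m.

17.73°C

From 400 m to 900 m (dry): cools by 9.7 × 0.5 = 4.85°C, giving 27.85°C.
From 900 m to 3100 m (saturated): cools by 4.6 × 2.2 = 10.12°C, giving 17.73°C.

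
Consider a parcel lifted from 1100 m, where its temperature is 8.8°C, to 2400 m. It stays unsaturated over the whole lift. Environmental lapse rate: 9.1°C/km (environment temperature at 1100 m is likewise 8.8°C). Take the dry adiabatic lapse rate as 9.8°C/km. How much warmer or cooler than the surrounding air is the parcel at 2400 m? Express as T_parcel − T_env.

-0.91°C (parcel cooler than environment)

Parcel:
  Dry to 2400 m: -9.8 × 1.3 km = -12.74°C, so T = -3.94°C.
Environment:
  Environment to 2400 m: -9.1 × 1.3 km = -11.83°C, so T = -3.03°C.
T_parcel − T_env = -3.94 − (-3.03) = -0.91°C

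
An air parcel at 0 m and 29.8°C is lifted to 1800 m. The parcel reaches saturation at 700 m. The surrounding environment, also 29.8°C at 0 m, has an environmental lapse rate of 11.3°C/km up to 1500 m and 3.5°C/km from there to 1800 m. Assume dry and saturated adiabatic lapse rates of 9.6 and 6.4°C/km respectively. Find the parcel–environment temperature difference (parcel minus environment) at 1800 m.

Parcel:
  From 0 m to 700 m (dry): cools by 9.6 × 0.7 = 6.72°C, giving 23.08°C.
  From 700 m to 1800 m (saturated): cools by 6.4 × 1.1 = 7.04°C, giving 16.04°C.
Environment:
  From 0 m to 1500 m (environment, lower layer): cools by 11.3 × 1.5 = 16.95°C, giving 12.85°C.
  From 1500 m to 1800 m (environment, upper layer): cools by 3.5 × 0.3 = 1.05°C, giving 11.8°C.
T_parcel − T_env = 16.04 − 11.8 = +4.24°C

+4.24°C (parcel warmer than environment)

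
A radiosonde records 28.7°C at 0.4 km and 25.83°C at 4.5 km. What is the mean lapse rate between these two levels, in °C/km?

0.7°C/km

Γ = −ΔT/Δz = (28.7 − 25.83) / (4500 − 400) m
  = 2.87°C / 4.1 km = 0.7°C/km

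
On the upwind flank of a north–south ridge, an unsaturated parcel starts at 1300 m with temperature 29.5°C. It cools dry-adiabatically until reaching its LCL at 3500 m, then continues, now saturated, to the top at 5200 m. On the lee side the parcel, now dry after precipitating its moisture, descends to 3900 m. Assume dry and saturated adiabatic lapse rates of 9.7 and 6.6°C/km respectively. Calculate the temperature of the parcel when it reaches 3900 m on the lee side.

From 1300 m to 3500 m (dry): cools by 9.7 × 2.2 = 21.34°C, giving 8.16°C.
From 3500 m to 5200 m (saturated): cools by 6.6 × 1.7 = 11.22°C, giving -3.06°C.
From 5200 m to 3900 m (dry descent): warms by 9.7 × 1.3 = 12.61°C, giving 9.55°C.

9.55°C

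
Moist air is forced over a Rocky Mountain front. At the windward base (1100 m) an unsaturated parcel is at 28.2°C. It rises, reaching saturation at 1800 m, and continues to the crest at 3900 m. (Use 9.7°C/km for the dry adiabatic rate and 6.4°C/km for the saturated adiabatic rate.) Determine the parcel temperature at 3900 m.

7.97°C

1100–1800 m, dry: Δz = 0.7 km ⇒ ΔT = -6.79°C; T = 21.41°C
1800–3900 m, saturated: Δz = 2.1 km ⇒ ΔT = -13.44°C; T = 7.97°C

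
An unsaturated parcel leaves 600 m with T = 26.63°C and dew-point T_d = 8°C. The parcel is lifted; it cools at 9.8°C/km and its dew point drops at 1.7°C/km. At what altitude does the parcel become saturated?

T and T_d converge at 9.8 − 1.7 = 8.1°C per km
Height above start = (26.63 − 8) / 8.1 = 2.3 km
LCL altitude = 600 m + 2300 m = 2900 m

2900 m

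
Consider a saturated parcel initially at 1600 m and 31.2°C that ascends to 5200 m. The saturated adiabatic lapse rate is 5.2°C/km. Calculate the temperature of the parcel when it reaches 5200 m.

Saturated adiabatic to 5200 m: -5.2 × 3.6 km = -18.72°C, so T = 12.48°C.

12.48°C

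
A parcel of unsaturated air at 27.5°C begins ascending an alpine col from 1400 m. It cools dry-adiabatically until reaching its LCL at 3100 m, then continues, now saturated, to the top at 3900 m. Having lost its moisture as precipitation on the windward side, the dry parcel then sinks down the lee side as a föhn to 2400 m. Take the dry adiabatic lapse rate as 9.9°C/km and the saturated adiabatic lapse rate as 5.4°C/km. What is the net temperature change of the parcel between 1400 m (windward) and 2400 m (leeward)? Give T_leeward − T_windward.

From 1400 m to 3100 m (dry): cools by 9.9 × 1.7 = 16.83°C, giving 10.67°C.
From 3100 m to 3900 m (saturated): cools by 5.4 × 0.8 = 4.32°C, giving 6.35°C.
From 3900 m to 2400 m (dry descent): warms by 9.9 × 1.5 = 14.85°C, giving 21.2°C.
Net change vs windward start: 21.2 − 27.5 = -6.3°C

-6.3°C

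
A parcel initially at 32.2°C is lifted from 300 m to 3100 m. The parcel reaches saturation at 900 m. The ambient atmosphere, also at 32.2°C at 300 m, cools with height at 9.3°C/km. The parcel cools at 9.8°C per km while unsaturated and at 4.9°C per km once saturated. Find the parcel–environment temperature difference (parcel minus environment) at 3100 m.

+9.38°C (parcel warmer than environment)

Parcel:
  300 → 900 m (dry, 9.8°C/km): ΔT = -9.8 × 0.6 = -5.88°C → T = 26.32°C
  900 → 3100 m (saturated, 4.9°C/km): ΔT = -4.9 × 2.2 = -10.78°C → T = 15.54°C
Environment:
  300 → 3100 m (environment, 9.3°C/km): ΔT = -9.3 × 2.8 = -26.04°C → T = 6.16°C
T_parcel − T_env = 15.54 − 6.16 = +9.38°C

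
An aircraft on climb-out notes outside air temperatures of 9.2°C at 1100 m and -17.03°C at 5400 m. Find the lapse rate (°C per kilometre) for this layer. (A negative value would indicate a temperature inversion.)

Γ = −ΔT/Δz = (9.2 − (-17.03)) / (5400 − 1100) m
  = 26.23°C / 4.3 km = 6.1°C/km

6.1°C/km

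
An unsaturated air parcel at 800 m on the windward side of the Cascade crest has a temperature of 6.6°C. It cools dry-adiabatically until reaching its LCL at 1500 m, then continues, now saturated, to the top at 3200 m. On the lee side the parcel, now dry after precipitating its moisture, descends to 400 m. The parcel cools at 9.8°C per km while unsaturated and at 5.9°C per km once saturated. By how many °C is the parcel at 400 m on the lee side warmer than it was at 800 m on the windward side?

+10.55°C

From 800 m to 1500 m (dry): cools by 9.8 × 0.7 = 6.86°C, giving -0.26°C.
From 1500 m to 3200 m (saturated): cools by 5.9 × 1.7 = 10.03°C, giving -10.29°C.
From 3200 m to 400 m (dry descent): warms by 9.8 × 2.8 = 27.44°C, giving 17.15°C.
Net change vs windward start: 17.15 − 6.6 = +10.55°C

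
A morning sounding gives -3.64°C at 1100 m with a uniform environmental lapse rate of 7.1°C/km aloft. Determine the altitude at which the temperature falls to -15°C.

Height above start = (-3.64 − (-15)) / 7.1 = 1.6 km
Altitude = 1100 m + 1600 m = 2700 m

2700 m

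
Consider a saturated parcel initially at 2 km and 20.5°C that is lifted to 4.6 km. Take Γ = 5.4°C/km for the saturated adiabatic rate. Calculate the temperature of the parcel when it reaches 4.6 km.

Saturated adiabatic to 4600 m: -5.4 × 2.6 km = -14.04°C, so T = 6.46°C.

6.46°C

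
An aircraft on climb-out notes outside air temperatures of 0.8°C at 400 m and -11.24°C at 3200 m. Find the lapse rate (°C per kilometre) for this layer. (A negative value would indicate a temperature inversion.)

Γ = −ΔT/Δz = (0.8 − (-11.24)) / (3200 − 400) m
  = 12.04°C / 2.8 km = 4.3°C/km

4.3°C/km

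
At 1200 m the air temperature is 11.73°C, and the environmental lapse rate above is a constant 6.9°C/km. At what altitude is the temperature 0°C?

Height above start = (11.73 − 0) / 6.9 = 1.7 km
Altitude = 1200 m + 1700 m = 2900 m

2900 m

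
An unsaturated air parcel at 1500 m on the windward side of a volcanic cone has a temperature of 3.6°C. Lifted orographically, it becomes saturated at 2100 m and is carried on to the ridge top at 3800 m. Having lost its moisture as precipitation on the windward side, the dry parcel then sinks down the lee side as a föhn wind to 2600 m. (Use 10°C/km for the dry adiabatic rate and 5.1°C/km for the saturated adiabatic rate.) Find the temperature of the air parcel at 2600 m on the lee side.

0.93°C

From 1500 m to 2100 m (dry): cools by 10 × 0.6 = 6°C, giving -2.4°C.
From 2100 m to 3800 m (saturated): cools by 5.1 × 1.7 = 8.67°C, giving -11.07°C.
From 3800 m to 2600 m (dry descent): warms by 10 × 1.2 = 12°C, giving 0.93°C.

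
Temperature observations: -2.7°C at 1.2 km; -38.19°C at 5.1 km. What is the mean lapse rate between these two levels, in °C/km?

Γ = −ΔT/Δz = (-2.7 − (-38.19)) / (5100 − 1200) m
  = 35.49°C / 3.9 km = 9.1°C/km

9.1°C/km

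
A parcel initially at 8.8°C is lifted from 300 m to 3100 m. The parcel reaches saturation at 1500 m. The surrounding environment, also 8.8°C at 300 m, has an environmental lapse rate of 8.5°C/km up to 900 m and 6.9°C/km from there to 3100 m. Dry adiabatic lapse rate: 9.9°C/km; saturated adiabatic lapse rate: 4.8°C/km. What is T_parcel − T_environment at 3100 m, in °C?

+0.72°C (parcel warmer than environment)

Parcel:
  Dry to 1500 m: -9.9 × 1.2 km = -11.88°C, so T = -3.08°C.
  Saturated to 3100 m: -4.8 × 1.6 km = -7.68°C, so T = -10.76°C.
Environment:
  Environment, lower layer to 900 m: -8.5 × 0.6 km = -5.1°C, so T = 3.7°C.
  Environment, upper layer to 3100 m: -6.9 × 2.2 km = -15.18°C, so T = -11.48°C.
T_parcel − T_env = -10.76 − (-11.48) = +0.72°C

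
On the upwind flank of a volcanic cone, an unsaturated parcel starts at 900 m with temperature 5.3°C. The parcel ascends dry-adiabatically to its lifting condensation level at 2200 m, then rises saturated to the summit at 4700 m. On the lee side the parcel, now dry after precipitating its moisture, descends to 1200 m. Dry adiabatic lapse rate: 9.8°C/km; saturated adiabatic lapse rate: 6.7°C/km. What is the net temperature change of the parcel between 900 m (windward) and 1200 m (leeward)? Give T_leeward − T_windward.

+4.81°C

Dry to 2200 m: -9.8 × 1.3 km = -12.74°C, so T = -7.44°C.
Saturated to 4700 m: -6.7 × 2.5 km = -16.75°C, so T = -24.19°C.
Dry descent to 1200 m: +9.8 × 3.5 km = +34.3°C, so T = 10.11°C.
Net change vs windward start: 10.11 − 5.3 = +4.81°C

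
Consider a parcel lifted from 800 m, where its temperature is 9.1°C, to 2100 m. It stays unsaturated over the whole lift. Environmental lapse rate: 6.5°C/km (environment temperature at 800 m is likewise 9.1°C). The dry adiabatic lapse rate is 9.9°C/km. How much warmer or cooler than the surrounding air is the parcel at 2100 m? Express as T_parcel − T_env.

-4.42°C (parcel cooler than environment)

Parcel:
  From 800 m to 2100 m (dry): cools by 9.9 × 1.3 = 12.87°C, giving -3.77°C.
Environment:
  From 800 m to 2100 m (environment): cools by 6.5 × 1.3 = 8.45°C, giving 0.65°C.
T_parcel − T_env = -3.77 − 0.65 = -4.42°C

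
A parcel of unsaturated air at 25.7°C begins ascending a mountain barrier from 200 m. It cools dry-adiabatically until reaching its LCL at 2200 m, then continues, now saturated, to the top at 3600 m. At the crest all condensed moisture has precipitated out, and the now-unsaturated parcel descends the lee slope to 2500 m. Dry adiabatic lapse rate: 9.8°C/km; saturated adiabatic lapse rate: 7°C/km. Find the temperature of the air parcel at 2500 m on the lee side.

200–2200 m, dry: Δz = 2 km ⇒ ΔT = -19.6°C; T = 6.1°C
2200–3600 m, saturated: Δz = 1.4 km ⇒ ΔT = -9.8°C; T = -3.7°C
3600–2500 m, dry descent: Δz = 1.1 km ⇒ ΔT = +10.78°C; T = 7.08°C

7.08°C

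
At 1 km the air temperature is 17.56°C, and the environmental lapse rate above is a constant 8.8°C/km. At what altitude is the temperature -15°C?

4.7 km

Height above start = (17.56 − (-15)) / 8.8 = 3.7 km
Altitude = 1000 m + 3700 m = 4700 m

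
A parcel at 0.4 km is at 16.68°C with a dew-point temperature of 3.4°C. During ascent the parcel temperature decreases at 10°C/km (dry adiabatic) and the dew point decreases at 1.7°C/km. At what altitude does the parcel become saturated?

2 km

T and T_d converge at 10 − 1.7 = 8.3°C per km
Height above start = (16.68 − 3.4) / 8.3 = 1.6 km
LCL altitude = 400 m + 1600 m = 2000 m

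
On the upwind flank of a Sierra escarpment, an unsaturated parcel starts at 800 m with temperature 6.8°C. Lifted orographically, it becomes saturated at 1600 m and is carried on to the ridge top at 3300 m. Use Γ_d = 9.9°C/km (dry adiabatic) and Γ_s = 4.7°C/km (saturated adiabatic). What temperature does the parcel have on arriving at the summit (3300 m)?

From 800 m to 1600 m (dry): cools by 9.9 × 0.8 = 7.92°C, giving -1.12°C.
From 1600 m to 3300 m (saturated): cools by 4.7 × 1.7 = 7.99°C, giving -9.11°C.

-9.11°C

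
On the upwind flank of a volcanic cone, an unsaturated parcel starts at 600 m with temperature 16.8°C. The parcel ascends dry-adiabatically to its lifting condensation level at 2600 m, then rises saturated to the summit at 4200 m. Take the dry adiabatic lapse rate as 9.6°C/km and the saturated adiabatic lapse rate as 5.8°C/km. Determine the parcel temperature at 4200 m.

600 → 2600 m (dry, 9.6°C/km): ΔT = -9.6 × 2 = -19.2°C → T = -2.4°C
2600 → 4200 m (saturated, 5.8°C/km): ΔT = -5.8 × 1.6 = -9.28°C → T = -11.68°C

-11.68°C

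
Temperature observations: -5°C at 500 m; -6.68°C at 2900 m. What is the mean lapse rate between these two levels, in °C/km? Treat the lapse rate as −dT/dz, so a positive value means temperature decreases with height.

Γ = −ΔT/Δz = (-5 − (-6.68)) / (2900 − 500) m
  = 1.68°C / 2.4 km = 0.7°C/km

0.7°C/km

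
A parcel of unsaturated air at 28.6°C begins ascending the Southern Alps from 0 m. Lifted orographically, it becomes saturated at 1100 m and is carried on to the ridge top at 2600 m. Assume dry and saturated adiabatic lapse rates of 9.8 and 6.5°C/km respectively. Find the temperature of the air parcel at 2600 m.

8.07°C

0 → 1100 m (dry, 9.8°C/km): ΔT = -9.8 × 1.1 = -10.78°C → T = 17.82°C
1100 → 2600 m (saturated, 6.5°C/km): ΔT = -6.5 × 1.5 = -9.75°C → T = 8.07°C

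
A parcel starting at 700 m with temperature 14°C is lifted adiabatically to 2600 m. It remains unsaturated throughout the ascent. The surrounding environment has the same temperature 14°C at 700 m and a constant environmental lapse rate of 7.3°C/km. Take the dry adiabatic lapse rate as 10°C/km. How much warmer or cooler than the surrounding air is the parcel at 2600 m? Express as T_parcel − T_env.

Parcel:
  From 700 m to 2600 m (dry): cools by 10 × 1.9 = 19°C, giving -5°C.
Environment:
  From 700 m to 2600 m (environment): cools by 7.3 × 1.9 = 13.87°C, giving 0.13°C.
T_parcel − T_env = -5 − 0.13 = -5.13°C

-5.13°C (parcel cooler than environment)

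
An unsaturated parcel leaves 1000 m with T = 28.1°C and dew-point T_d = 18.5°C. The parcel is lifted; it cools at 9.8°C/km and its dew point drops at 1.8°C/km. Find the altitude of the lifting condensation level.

2200 m

T and T_d converge at 9.8 − 1.8 = 8°C per km
Height above start = (28.1 − 18.5) / 8 = 1.2 km
LCL altitude = 1000 m + 1200 m = 2200 m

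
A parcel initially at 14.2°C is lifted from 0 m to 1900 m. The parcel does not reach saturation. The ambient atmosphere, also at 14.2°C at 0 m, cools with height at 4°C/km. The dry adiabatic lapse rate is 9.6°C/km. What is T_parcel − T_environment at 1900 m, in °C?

-10.64°C (parcel cooler than environment)

Parcel:
  0 → 1900 m (dry, 9.6°C/km): ΔT = -9.6 × 1.9 = -18.24°C → T = -4.04°C
Environment:
  0 → 1900 m (environment, 4°C/km): ΔT = -4 × 1.9 = -7.6°C → T = 6.6°C
T_parcel − T_env = -4.04 − 6.6 = -10.64°C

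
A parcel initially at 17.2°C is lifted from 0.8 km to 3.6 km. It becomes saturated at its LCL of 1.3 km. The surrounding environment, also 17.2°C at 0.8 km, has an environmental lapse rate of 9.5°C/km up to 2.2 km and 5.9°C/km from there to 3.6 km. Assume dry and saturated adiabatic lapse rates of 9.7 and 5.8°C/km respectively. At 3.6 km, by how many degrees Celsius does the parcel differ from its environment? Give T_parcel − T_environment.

+3.37°C (parcel warmer than environment)

Parcel:
  From 800 m to 1300 m (dry): cools by 9.7 × 0.5 = 4.85°C, giving 12.35°C.
  From 1300 m to 3600 m (saturated): cools by 5.8 × 2.3 = 13.34°C, giving -0.99°C.
Environment:
  From 800 m to 2200 m (environment, lower layer): cools by 9.5 × 1.4 = 13.3°C, giving 3.9°C.
  From 2200 m to 3600 m (environment, upper layer): cools by 5.9 × 1.4 = 8.26°C, giving -4.36°C.
T_parcel − T_env = -0.99 − (-4.36) = +3.37°C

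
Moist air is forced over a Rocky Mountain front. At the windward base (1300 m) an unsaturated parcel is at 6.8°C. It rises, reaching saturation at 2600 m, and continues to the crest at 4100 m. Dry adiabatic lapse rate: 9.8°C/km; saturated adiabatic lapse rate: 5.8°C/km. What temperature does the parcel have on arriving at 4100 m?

Dry to 2600 m: -9.8 × 1.3 km = -12.74°C, so T = -5.94°C.
Saturated to 4100 m: -5.8 × 1.5 km = -8.7°C, so T = -14.64°C.

-14.64°C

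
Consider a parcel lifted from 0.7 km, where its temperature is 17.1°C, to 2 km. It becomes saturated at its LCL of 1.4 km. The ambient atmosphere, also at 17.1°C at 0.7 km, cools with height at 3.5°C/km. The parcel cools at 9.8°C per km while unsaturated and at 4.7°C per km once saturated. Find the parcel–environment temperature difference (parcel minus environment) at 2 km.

Parcel:
  Dry to 1400 m: -9.8 × 0.7 km = -6.86°C, so T = 10.24°C.
  Saturated to 2000 m: -4.7 × 0.6 km = -2.82°C, so T = 7.42°C.
Environment:
  Environment to 2000 m: -3.5 × 1.3 km = -4.55°C, so T = 12.55°C.
T_parcel − T_env = 7.42 − 12.55 = -5.13°C

-5.13°C (parcel cooler than environment)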